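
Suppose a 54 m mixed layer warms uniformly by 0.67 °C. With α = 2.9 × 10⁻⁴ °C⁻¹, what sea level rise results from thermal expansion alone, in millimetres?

Δh = αΔT·H = 2.9×10⁻⁴ × 0.67 × 54 = 0.0104922 m

Δh ≈ 10.5 mm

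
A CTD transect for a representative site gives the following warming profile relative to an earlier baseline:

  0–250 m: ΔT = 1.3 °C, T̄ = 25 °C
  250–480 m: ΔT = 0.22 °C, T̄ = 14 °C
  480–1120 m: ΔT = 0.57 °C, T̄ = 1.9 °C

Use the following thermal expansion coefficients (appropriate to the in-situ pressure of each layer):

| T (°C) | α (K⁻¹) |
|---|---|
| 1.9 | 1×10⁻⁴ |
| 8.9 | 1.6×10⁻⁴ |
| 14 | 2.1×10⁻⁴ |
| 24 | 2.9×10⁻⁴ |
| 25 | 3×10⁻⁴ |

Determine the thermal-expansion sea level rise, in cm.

Layer 1 at 25 °C → α = 3×10⁻⁴ K⁻¹
Layer 2 at 14 °C → α = 2.1×10⁻⁴ K⁻¹
Layer 3 at 1.9 °C → α = 1×10⁻⁴ K⁻¹
1.3 × 250 × 3×10⁻⁴ = 0.09750 m
250–480 m: 2.1×10⁻⁴ × 0.22 × 230 = 0.010626 m
Layer 3: 1×10⁻⁴ × 0.57 × 640 = 0.03648 m
Δh = 0.09750 + 0.010626 + 0.03648 = 0.144606 m ≈ 14 cm

Δh ≈ 14 cm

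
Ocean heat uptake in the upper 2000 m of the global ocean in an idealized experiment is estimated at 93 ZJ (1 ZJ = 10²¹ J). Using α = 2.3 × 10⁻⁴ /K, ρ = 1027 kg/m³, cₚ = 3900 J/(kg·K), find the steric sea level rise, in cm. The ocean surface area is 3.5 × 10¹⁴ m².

Per unit area: Q = 93×10²¹ / (3.5×10¹⁴) ≈ 2.657×10⁸ J/m²
Δh = αQ/(ρcₚ) = 2.3×10⁻⁴ × 2.657×10⁸ / (1027 × 3900) ≈ 0.015258 m

Δh ≈ 1.53 cm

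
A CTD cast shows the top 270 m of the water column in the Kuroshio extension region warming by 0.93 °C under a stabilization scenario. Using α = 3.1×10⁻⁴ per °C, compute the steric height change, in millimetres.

77.8 mm of thermosteric rise

Δh = αΔT·H = 3.1×10⁻⁴ × 0.93 × 270 = 0.077841 m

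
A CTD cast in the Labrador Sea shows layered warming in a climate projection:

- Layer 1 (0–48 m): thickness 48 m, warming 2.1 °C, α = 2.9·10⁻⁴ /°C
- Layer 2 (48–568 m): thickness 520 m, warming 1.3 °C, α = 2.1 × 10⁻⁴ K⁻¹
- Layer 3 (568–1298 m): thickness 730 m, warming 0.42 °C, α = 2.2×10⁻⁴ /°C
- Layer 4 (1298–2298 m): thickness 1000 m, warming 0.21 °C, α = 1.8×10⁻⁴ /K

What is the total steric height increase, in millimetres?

0–48 m: 2.1 × 2.9×10⁻⁴ × 48 = 0.029232 m
48–568 m: 1.3 × 2.1×10⁻⁴ × 520 = 0.14196 m
568–1298 m: 2.2×10⁻⁴ × 0.42 × 730 = 0.067452 m
1.8×10⁻⁴ × 1000 × 0.21 = 0.03780 m
Δh = 0.029232 + 0.14196 + 0.067452 + 0.03780 = 0.276444 m ≈ 280 mm

280 mm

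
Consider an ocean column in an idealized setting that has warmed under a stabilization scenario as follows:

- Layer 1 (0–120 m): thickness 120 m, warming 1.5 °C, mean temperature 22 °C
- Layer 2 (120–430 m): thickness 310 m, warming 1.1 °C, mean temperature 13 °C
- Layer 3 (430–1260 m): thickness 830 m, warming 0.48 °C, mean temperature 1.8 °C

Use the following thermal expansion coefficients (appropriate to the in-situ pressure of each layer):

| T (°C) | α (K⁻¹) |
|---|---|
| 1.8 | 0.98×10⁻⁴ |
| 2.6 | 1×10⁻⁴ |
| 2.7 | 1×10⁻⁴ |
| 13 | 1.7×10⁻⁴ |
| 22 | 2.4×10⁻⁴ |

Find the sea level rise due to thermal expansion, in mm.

Layer 1 at 22 °C → α = 2.4×10⁻⁴ K⁻¹
Layer 2 at 13 °C → α = 1.7×10⁻⁴ K⁻¹
Layer 3 at 1.8 °C → α = 0.98×10⁻⁴ K⁻¹
0–120 m: 1.5 × 2.4×10⁻⁴ × 120 = 0.04320 m
Layer 2: 310 × 1.1 × 1.7×10⁻⁴ = 0.05797 m
Layer 3: 0.48 × 830 × 0.98×10⁻⁴ = 0.0390432 m
Δh = 0.04320 + 0.05797 + 0.0390432 = 0.1402132 m ≈ 140 mm

about 140 mm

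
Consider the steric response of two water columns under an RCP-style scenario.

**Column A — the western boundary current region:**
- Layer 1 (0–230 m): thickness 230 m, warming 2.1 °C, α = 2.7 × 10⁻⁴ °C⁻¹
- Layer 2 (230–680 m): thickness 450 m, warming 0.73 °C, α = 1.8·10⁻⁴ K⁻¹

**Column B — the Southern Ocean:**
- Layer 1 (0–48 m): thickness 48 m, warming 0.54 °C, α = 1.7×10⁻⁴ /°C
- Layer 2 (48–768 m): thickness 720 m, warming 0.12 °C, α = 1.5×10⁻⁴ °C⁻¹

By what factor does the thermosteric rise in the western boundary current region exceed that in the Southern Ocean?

a factor of 10.9

A Layer 1: 2.7×10⁻⁴ × 2.1 × 230 = 0.13041 m
A 230–680 m: 0.73 × 1.8×10⁻⁴ × 450 = 0.05913 m
A total: 0.18954 m
B 0–48 m: 0.54 × 48 × 1.7×10⁻⁴ = 0.0044064 m
B 48–768 m: 720 × 0.12 × 1.5×10⁻⁴ = 0.01296 m
B total: 0.0173664 m
Ratio: 0.18954 / 0.0173664 ≈ 10.91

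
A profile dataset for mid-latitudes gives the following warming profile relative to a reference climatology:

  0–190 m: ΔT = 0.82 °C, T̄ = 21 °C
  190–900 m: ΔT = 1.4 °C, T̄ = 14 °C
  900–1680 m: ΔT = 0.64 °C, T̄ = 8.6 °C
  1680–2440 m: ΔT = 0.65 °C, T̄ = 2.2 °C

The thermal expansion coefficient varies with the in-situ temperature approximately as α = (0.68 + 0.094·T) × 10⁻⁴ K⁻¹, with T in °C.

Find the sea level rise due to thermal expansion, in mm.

360 mm

Layer 1: α = (0.68 + 0.094×21)×10⁻⁴ = 2.654×10⁻⁴ K⁻¹
Layer 2: α = (0.68 + 0.094×14)×10⁻⁴ = 1.996×10⁻⁴ K⁻¹
Layer 3: α = (0.68 + 0.094×8.6)×10⁻⁴ = 1.4884×10⁻⁴ K⁻¹
Layer 4: α = (0.68 + 0.094×2.2)×10⁻⁴ = 0.8868×10⁻⁴ K⁻¹
Layer 1: 2.654×10⁻⁴ × 190 × 0.82 = 0.04134932 m
190–900 m: 1.4 × 710 × 1.996×10⁻⁴ = 0.1984024 m
0.64 × 1.4884×10⁻⁴ × 780 = 0.074300928 m
Layer 4: 0.65 × 0.8868×10⁻⁴ × 760 = 0.04380792 m
Δh = 0.04134932 + 0.1984024 + 0.074300928 + 0.04380792 = 0.357860568 m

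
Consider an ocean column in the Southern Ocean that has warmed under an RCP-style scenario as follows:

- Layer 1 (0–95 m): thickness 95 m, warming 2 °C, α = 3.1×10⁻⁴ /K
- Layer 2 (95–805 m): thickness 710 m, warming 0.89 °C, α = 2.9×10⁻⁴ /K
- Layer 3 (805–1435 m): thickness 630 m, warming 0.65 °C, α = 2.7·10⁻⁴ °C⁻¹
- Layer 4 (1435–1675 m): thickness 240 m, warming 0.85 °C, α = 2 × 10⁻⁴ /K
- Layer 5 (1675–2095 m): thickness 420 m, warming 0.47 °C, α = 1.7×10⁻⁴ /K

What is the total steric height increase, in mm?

Δh = 430 mm

0–95 m: 3.1×10⁻⁴ × 95 × 2 = 0.05890 m
0.89 × 710 × 2.9×10⁻⁴ = 0.183251 m
630 × 0.65 × 2.7×10⁻⁴ = 0.110565 m
Layer 4: 0.85 × 2×10⁻⁴ × 240 = 0.04080 m
1675–2095 m: 420 × 0.47 × 1.7×10⁻⁴ = 0.033558 m
Δh = 0.05890 + 0.183251 + 0.110565 + 0.04080 + 0.033558 = 0.427074 m ≈ 430 mm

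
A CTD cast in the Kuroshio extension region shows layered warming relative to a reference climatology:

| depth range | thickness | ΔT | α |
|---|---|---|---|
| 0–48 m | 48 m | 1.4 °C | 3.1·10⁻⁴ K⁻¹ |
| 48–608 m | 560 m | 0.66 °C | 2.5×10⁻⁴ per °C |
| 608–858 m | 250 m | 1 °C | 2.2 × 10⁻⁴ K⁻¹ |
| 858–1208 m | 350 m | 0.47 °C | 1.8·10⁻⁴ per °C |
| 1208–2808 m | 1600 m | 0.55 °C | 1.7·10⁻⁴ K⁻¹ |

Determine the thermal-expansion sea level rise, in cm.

Layer 1: 3.1×10⁻⁴ × 1.4 × 48 = 0.020832 m
Layer 2: 0.66 × 2.5×10⁻⁴ × 560 = 0.09240 m
250 × 2.2×10⁻⁴ × 1 = 0.05500 m
Layer 4: 0.47 × 1.8×10⁻⁴ × 350 = 0.02961 m
Layer 5: 1.7×10⁻⁴ × 1600 × 0.55 = 0.14960 m
Δh = 0.020832 + 0.09240 + 0.05500 + 0.02961 + 0.14960 = 0.347442 m ≈ 34.7 cm

about 34.7 cm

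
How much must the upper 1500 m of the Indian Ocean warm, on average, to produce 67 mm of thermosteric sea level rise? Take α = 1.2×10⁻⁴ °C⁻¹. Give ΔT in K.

0.37 K

ΔT = Δh/(αH) = 0.067 / (1.2×10⁻⁴ × 1500) ≈ 0.3722 K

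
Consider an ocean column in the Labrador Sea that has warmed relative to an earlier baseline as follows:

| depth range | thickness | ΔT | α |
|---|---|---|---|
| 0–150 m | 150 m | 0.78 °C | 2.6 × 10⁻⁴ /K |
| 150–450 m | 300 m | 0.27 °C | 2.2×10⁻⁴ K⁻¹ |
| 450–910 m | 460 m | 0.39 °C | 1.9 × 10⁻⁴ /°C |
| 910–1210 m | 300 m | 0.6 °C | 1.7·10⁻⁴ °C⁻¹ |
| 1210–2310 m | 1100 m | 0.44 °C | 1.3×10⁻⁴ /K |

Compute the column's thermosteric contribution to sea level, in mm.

about 176 mm

0.78 × 150 × 2.6×10⁻⁴ = 0.03042 m
0.27 × 300 × 2.2×10⁻⁴ = 0.01782 m
Layer 3: 460 × 1.9×10⁻⁴ × 0.39 = 0.034086 m
Layer 4: 0.6 × 1.7×10⁻⁴ × 300 = 0.03060 m
Layer 5: 0.44 × 1100 × 1.3×10⁻⁴ = 0.06292 m
Δh = 0.03042 + 0.01782 + 0.034086 + 0.03060 + 0.06292 = 0.175846 m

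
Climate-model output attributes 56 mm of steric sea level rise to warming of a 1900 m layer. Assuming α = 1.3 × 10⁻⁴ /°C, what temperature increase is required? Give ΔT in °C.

about 0.227 °C

ΔT = Δh/(αH) = 0.056 / (1.3×10⁻⁴ × 1900) ≈ 0.2267 °C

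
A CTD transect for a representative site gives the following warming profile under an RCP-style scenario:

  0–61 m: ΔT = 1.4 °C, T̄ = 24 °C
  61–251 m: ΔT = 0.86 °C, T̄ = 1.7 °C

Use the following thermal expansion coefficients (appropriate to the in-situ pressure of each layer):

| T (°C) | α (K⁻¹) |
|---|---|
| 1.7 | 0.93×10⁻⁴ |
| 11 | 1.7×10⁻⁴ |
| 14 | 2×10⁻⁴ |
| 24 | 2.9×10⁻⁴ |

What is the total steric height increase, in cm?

Layer 1 at 24 °C → α = 2.9×10⁻⁴ K⁻¹
Layer 2 at 1.7 °C → α = 0.93×10⁻⁴ K⁻¹
1.4 × 61 × 2.9×10⁻⁴ = 0.024766 m
Layer 2: 0.86 × 0.93×10⁻⁴ × 190 = 0.0151962 m
Δh = 0.024766 + 0.0151962 = 0.0399622 m

about 4.00 cm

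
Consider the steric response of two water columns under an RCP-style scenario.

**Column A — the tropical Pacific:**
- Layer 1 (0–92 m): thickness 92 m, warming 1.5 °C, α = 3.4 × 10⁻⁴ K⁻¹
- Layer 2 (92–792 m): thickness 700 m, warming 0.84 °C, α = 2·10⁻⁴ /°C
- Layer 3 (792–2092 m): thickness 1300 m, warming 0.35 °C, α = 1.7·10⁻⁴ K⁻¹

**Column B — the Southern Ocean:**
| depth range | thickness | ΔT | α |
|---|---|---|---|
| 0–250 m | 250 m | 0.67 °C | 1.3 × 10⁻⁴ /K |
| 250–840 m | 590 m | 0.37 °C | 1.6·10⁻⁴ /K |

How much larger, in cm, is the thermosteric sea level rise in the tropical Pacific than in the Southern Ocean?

A Layer 1: 92 × 1.5 × 3.4×10⁻⁴ = 0.04692 m
A 92–792 m: 0.84 × 700 × 2×10⁻⁴ = 0.11760 m
A 792–2092 m: 0.35 × 1.7×10⁻⁴ × 1300 = 0.07735 m
A total: 0.24187 m
B 0–250 m: 0.67 × 1.3×10⁻⁴ × 250 = 0.021775 m
B 250–840 m: 0.37 × 590 × 1.6×10⁻⁴ = 0.034928 m
B total: 0.056703 m
Difference: 0.24187 − 0.056703 = 0.185167 m

18.5 cm larger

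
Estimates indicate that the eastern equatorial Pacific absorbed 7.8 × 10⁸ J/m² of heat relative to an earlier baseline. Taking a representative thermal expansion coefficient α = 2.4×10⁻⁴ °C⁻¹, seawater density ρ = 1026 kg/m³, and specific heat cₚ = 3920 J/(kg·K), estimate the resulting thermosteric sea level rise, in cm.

Δh = 4.7 cm

Δh = αQ/(ρcₚ) = 2.4×10⁻⁴ × 7.8×10⁸ / (1026 × 3920) ≈ 0.046545 m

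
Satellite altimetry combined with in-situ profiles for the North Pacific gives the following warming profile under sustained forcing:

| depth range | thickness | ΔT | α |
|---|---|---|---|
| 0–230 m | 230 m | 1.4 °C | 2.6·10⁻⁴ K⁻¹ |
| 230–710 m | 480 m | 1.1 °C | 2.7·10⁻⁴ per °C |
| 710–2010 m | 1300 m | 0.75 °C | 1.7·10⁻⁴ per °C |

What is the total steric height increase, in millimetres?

392 mm of thermosteric rise

Layer 1: 1.4 × 2.6×10⁻⁴ × 230 = 0.08372 m
Layer 2: 1.1 × 2.7×10⁻⁴ × 480 = 0.14256 m
Layer 3: 1300 × 0.75 × 1.7×10⁻⁴ = 0.16575 m
Δh = 0.08372 + 0.14256 + 0.16575 = 0.39203 m ≈ 392 mm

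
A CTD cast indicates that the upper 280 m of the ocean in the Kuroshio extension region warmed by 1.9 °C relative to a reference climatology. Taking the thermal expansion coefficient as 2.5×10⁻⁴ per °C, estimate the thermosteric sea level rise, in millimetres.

130 mm of thermosteric rise

Δh = αΔT·H = 2.5×10⁻⁴ × 1.9 × 280 = 0.13300 m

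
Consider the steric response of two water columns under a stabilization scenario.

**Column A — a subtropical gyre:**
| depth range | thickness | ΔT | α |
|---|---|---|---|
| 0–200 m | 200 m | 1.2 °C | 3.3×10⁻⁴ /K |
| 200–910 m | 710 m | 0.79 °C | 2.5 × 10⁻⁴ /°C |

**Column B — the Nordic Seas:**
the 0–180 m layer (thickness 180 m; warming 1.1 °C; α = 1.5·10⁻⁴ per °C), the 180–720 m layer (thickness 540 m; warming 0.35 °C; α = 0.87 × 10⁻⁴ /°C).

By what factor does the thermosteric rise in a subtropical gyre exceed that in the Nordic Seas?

4.76

A 0–200 m: 3.3×10⁻⁴ × 1.2 × 200 = 0.07920 m
A Layer 2: 2.5×10⁻⁴ × 0.79 × 710 = 0.140225 m
A total: 0.219425 m
B 1.1 × 1.5×10⁻⁴ × 180 = 0.02970 m
B 180–720 m: 0.35 × 0.87×10⁻⁴ × 540 = 0.016443 m
B total: 0.046143 m
Ratio: 0.219425 / 0.046143 ≈ 4.755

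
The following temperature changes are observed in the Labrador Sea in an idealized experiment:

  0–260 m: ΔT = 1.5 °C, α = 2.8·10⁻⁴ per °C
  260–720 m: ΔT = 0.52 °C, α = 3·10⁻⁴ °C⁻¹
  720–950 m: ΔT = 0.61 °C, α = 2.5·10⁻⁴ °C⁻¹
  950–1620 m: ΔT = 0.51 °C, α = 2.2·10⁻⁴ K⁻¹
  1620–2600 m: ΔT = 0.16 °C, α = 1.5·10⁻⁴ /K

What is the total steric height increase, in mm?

260 × 2.8×10⁻⁴ × 1.5 = 0.10920 m
Layer 2: 460 × 0.52 × 3×10⁻⁴ = 0.07176 m
720–950 m: 0.61 × 230 × 2.5×10⁻⁴ = 0.035075 m
950–1620 m: 2.2×10⁻⁴ × 670 × 0.51 = 0.075174 m
1620–2600 m: 0.16 × 1.5×10⁻⁴ × 980 = 0.02352 m
Δh = 0.10920 + 0.07176 + 0.035075 + 0.075174 + 0.02352 = 0.314729 m

about 315 mm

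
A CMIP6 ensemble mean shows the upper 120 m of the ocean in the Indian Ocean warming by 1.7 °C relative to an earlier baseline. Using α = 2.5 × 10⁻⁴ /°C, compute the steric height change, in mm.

Δh = 51 mm

Δh = αΔT·H = 2.5×10⁻⁴ × 1.7 × 120 = 0.05100 m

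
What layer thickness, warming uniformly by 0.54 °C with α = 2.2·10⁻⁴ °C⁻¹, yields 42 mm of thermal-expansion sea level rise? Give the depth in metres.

H = Δh/(αΔT) = 0.042 / (2.2×10⁻⁴ × 0.54) ≈ 353.5 m

350 m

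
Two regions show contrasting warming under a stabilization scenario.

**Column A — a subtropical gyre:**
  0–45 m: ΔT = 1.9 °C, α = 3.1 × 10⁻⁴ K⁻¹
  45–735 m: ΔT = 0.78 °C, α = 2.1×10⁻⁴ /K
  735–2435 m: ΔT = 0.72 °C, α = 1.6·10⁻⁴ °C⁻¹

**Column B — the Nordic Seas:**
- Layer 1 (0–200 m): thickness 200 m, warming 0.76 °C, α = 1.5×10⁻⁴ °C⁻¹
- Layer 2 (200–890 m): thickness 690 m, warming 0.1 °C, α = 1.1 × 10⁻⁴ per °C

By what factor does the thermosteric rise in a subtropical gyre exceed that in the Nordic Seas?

A Layer 1: 3.1×10⁻⁴ × 1.9 × 45 = 0.026505 m
A 45–735 m: 2.1×10⁻⁴ × 0.78 × 690 = 0.113022 m
A 1700 × 0.72 × 1.6×10⁻⁴ = 0.19584 m
A total: 0.335367 m
B Layer 1: 1.5×10⁻⁴ × 200 × 0.76 = 0.02280 m
B 200–890 m: 1.1×10⁻⁴ × 0.1 × 690 = 0.00759 m
B total: 0.03039 m
Ratio: 0.335367 / 0.03039 ≈ 11.04

≈ 11×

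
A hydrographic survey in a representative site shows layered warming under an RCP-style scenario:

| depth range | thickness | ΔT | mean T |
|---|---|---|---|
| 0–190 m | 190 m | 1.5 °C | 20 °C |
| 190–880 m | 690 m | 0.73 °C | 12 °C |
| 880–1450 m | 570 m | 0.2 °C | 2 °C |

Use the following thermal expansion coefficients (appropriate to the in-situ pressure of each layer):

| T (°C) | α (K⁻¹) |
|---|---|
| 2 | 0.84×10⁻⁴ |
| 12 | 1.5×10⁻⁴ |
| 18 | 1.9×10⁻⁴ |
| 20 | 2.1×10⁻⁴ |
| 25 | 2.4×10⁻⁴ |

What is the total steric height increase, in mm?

about 140 mm

Layer 1 at 20 °C → α = 2.1×10⁻⁴ K⁻¹
Layer 2 at 12 °C → α = 1.5×10⁻⁴ K⁻¹
Layer 3 at 2 °C → α = 0.84×10⁻⁴ K⁻¹
0–190 m: 1.5 × 2.1×10⁻⁴ × 190 = 0.05985 m
190–880 m: 690 × 0.73 × 1.5×10⁻⁴ = 0.075555 m
880–1450 m: 0.84×10⁻⁴ × 570 × 0.2 = 0.009576 m
Δh = 0.05985 + 0.075555 + 0.009576 = 0.144981 m ≈ 140 mm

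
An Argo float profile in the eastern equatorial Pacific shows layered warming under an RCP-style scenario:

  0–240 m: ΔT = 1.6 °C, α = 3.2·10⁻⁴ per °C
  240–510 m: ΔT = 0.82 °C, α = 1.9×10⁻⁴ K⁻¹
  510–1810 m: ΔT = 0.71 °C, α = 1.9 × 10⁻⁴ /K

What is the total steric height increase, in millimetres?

Δh = 340 mm

0–240 m: 240 × 3.2×10⁻⁴ × 1.6 = 0.12288 m
1.9×10⁻⁴ × 270 × 0.82 = 0.042066 m
510–1810 m: 1300 × 1.9×10⁻⁴ × 0.71 = 0.17537 m
Δh = 0.12288 + 0.042066 + 0.17537 = 0.340316 m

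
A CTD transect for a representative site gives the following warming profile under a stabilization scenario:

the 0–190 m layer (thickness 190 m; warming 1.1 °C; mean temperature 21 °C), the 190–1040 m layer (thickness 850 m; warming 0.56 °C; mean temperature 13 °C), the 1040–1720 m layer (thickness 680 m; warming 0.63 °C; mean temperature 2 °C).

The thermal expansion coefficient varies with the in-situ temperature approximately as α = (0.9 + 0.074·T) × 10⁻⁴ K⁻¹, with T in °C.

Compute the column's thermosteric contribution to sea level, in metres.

Layer 1: α = (0.9 + 0.074×21)×10⁻⁴ = 2.454×10⁻⁴ K⁻¹
Layer 2: α = (0.9 + 0.074×13)×10⁻⁴ = 1.862×10⁻⁴ K⁻¹
Layer 3: α = (0.9 + 0.074×2)×10⁻⁴ = 1.048×10⁻⁴ K⁻¹
190 × 2.454×10⁻⁴ × 1.1 = 0.0512886 m
190–1040 m: 0.56 × 850 × 1.862×10⁻⁴ = 0.0886312 m
680 × 0.63 × 1.048×10⁻⁴ = 0.04489632 m
Δh = 0.0512886 + 0.0886312 + 0.04489632 = 0.18481612 m ≈ 0.185 m

Δh ≈ 0.185 m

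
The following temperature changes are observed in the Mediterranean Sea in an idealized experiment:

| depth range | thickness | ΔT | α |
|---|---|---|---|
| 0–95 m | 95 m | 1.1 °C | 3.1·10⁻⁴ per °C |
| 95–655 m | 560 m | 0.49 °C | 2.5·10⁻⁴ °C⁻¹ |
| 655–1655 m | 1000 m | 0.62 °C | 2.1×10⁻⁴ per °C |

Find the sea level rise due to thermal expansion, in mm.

about 231 mm

0–95 m: 3.1×10⁻⁴ × 95 × 1.1 = 0.032395 m
Layer 2: 560 × 2.5×10⁻⁴ × 0.49 = 0.06860 m
655–1655 m: 2.1×10⁻⁴ × 1000 × 0.62 = 0.13020 m
Δh = 0.032395 + 0.06860 + 0.13020 = 0.231195 m ≈ 231 mm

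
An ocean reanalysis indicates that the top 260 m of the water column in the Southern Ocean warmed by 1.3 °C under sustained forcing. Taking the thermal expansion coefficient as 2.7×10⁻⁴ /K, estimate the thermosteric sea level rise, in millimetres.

Δh = αΔT·H = 2.7×10⁻⁴ × 1.3 × 260 = 0.09126 m

91.3 mm of thermosteric rise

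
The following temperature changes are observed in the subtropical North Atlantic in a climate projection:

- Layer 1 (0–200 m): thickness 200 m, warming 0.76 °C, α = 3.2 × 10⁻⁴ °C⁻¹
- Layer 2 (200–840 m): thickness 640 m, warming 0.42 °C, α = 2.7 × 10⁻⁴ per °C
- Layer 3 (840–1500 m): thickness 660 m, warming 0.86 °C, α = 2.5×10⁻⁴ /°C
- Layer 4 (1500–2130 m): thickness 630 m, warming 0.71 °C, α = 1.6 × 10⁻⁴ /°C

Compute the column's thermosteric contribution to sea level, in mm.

0–200 m: 0.76 × 3.2×10⁻⁴ × 200 = 0.04864 m
Layer 2: 2.7×10⁻⁴ × 0.42 × 640 = 0.072576 m
840–1500 m: 0.86 × 660 × 2.5×10⁻⁴ = 0.14190 m
0.71 × 1.6×10⁻⁴ × 630 = 0.071568 m
Δh = 0.04864 + 0.072576 + 0.14190 + 0.071568 = 0.334684 m

about 335 mm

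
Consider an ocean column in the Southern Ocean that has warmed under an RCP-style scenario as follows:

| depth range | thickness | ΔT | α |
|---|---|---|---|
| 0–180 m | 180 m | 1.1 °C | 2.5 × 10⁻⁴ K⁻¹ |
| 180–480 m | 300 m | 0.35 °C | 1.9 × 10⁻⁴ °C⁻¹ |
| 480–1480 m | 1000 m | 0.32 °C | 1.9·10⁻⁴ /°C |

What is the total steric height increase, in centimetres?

about 13.0 cm

1.1 × 2.5×10⁻⁴ × 180 = 0.04950 m
180–480 m: 1.9×10⁻⁴ × 300 × 0.35 = 0.01995 m
1000 × 0.32 × 1.9×10⁻⁴ = 0.06080 m
Δh = 0.04950 + 0.01995 + 0.06080 = 0.13025 m ≈ 13.0 cm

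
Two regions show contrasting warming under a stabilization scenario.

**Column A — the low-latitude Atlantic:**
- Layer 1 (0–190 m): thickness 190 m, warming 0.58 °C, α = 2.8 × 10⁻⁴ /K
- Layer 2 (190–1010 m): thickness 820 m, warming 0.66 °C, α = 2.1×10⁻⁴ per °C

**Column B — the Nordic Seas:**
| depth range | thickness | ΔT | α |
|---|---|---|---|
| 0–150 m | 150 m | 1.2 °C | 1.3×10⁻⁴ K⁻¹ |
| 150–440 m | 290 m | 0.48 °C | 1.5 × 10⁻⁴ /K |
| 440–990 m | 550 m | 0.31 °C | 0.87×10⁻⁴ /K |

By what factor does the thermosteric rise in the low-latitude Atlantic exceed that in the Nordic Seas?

A 0–190 m: 0.58 × 190 × 2.8×10⁻⁴ = 0.030856 m
A 820 × 2.1×10⁻⁴ × 0.66 = 0.113652 m
A total: 0.144508 m
B Layer 1: 150 × 1.3×10⁻⁴ × 1.2 = 0.02340 m
B 150–440 m: 0.48 × 290 × 1.5×10⁻⁴ = 0.02088 m
B 0.87×10⁻⁴ × 550 × 0.31 = 0.0148335 m
B total: 0.0591135 m
Ratio: 0.144508 / 0.0591135 ≈ 2.445

≈ 2.4×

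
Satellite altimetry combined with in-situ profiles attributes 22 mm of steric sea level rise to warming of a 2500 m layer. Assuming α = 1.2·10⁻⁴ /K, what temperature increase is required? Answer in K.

ΔT ≈ 0.073 K

ΔT = Δh/(αH) = 0.022 / (1.2×10⁻⁴ × 2500) ≈ 0.07333 K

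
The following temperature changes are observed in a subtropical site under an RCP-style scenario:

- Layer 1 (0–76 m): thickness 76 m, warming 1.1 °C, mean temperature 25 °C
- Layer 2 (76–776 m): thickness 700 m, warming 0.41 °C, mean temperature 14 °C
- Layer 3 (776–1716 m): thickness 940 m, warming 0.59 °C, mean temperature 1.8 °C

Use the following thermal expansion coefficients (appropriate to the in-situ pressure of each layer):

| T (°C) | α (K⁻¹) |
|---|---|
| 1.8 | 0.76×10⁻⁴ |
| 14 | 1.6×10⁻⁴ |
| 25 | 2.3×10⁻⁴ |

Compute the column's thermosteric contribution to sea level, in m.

about 0.107 m

Layer 1 at 25 °C → α = 2.3×10⁻⁴ K⁻¹
Layer 2 at 14 °C → α = 1.6×10⁻⁴ K⁻¹
Layer 3 at 1.8 °C → α = 0.76×10⁻⁴ K⁻¹
0–76 m: 76 × 1.1 × 2.3×10⁻⁴ = 0.019228 m
Layer 2: 700 × 0.41 × 1.6×10⁻⁴ = 0.04592 m
940 × 0.76×10⁻⁴ × 0.59 = 0.0421496 m
Δh = 0.019228 + 0.04592 + 0.0421496 = 0.1072976 m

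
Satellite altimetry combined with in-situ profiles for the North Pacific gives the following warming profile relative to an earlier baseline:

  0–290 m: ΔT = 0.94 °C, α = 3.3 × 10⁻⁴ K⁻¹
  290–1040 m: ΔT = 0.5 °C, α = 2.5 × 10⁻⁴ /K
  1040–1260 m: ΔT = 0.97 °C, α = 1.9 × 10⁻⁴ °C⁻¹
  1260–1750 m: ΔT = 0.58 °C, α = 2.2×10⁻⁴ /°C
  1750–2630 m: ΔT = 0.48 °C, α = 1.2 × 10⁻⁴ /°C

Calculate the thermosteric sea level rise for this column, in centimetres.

Δh = 33.7 cm

0–290 m: 3.3×10⁻⁴ × 0.94 × 290 = 0.089958 m
Layer 2: 2.5×10⁻⁴ × 0.5 × 750 = 0.09375 m
Layer 3: 220 × 1.9×10⁻⁴ × 0.97 = 0.040546 m
490 × 2.2×10⁻⁴ × 0.58 = 0.062524 m
880 × 0.48 × 1.2×10⁻⁴ = 0.050688 m
Δh = 0.089958 + 0.09375 + 0.040546 + 0.062524 + 0.050688 = 0.337466 m ≈ 33.7 cm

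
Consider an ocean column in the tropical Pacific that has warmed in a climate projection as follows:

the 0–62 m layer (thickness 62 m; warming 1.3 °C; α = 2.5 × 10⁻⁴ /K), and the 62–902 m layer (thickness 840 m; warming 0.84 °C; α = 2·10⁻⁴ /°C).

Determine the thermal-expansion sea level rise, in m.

0.161 m

Layer 1: 1.3 × 2.5×10⁻⁴ × 62 = 0.02015 m
62–902 m: 840 × 0.84 × 2×10⁻⁴ = 0.14112 m
Δh = 0.02015 + 0.14112 = 0.16127 m ≈ 0.161 m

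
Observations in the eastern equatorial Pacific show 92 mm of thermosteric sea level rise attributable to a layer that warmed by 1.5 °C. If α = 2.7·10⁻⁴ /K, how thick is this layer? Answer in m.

H = Δh/(αΔT) = 0.092 / (2.7×10⁻⁴ × 1.5) ≈ 227.2 m

H ≈ 227 m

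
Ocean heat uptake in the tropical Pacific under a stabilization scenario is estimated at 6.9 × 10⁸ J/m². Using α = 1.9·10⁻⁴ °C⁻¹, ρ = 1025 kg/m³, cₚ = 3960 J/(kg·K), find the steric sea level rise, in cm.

about 3.23 cm

Δh = αQ/(ρcₚ) = 1.9×10⁻⁴ × 6.9×10⁸ / (1025 × 3960) ≈ 0.032299 m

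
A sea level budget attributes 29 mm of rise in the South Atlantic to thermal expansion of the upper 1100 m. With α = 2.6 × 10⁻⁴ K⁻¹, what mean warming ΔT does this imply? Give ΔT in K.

about 0.10 K

ΔT = Δh/(αH) = 0.029 / (2.6×10⁻⁴ × 1100) ≈ 0.1014 K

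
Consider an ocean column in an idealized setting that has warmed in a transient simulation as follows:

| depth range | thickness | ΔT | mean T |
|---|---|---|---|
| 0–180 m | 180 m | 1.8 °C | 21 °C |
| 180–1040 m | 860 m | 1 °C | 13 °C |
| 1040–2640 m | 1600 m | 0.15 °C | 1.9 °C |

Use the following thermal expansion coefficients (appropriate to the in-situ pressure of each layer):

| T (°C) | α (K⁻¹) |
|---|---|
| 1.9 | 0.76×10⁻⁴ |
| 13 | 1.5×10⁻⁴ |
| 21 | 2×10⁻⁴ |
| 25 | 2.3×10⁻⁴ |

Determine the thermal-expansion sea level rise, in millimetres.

210 mm

Layer 1 at 21 °C → α = 2×10⁻⁴ K⁻¹
Layer 2 at 13 °C → α = 1.5×10⁻⁴ K⁻¹
Layer 3 at 1.9 °C → α = 0.76×10⁻⁴ K⁻¹
Layer 1: 2×10⁻⁴ × 1.8 × 180 = 0.06480 m
180–1040 m: 1.5×10⁻⁴ × 860 × 1 = 0.12900 m
1040–2640 m: 0.76×10⁻⁴ × 1600 × 0.15 = 0.01824 m
Δh = 0.06480 + 0.12900 + 0.01824 = 0.21204 m ≈ 210 mm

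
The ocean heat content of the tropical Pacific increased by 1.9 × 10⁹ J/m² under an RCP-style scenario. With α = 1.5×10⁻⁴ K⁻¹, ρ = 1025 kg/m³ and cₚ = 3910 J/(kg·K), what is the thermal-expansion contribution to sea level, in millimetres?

Δh = αQ/(ρcₚ) = 1.5×10⁻⁴ × 1.9×10⁹ / (1025 × 3910) ≈ 0.071112 m

71 mm of thermosteric rise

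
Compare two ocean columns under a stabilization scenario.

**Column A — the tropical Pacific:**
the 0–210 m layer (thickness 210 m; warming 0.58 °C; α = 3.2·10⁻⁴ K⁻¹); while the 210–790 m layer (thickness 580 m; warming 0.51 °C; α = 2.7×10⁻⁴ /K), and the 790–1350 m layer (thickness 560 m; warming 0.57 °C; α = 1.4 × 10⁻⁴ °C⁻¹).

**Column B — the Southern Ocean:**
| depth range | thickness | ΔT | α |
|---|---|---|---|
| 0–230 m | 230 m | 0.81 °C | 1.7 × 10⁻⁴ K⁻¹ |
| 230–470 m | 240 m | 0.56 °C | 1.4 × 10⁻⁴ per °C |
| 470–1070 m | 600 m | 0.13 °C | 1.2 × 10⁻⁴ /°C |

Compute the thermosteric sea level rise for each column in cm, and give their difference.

A Layer 1: 3.2×10⁻⁴ × 210 × 0.58 = 0.038976 m
A 210–790 m: 580 × 2.7×10⁻⁴ × 0.51 = 0.079866 m
A Layer 3: 1.4×10⁻⁴ × 0.57 × 560 = 0.044688 m
A total: 0.16353 m
B Layer 1: 1.7×10⁻⁴ × 0.81 × 230 = 0.031671 m
B 230–470 m: 240 × 0.56 × 1.4×10⁻⁴ = 0.018816 m
B 1.2×10⁻⁴ × 600 × 0.13 = 0.00936 m
B total: 0.059847 m
Difference: 0.16353 − 0.059847 = 0.103683 m

Δh_A ≈ 16.4 cm, Δh_B ≈ 5.98 cm; difference ≈ 10.4 cm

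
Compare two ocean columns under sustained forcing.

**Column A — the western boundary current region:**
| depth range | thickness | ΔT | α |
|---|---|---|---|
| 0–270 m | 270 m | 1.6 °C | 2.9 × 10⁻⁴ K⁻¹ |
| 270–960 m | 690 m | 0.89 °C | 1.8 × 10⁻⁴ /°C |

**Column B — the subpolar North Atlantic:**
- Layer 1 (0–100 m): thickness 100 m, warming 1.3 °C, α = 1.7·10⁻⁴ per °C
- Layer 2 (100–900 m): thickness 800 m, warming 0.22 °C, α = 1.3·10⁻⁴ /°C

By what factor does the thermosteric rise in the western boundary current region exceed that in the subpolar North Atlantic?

A Layer 1: 1.6 × 270 × 2.9×10⁻⁴ = 0.12528 m
A 270–960 m: 0.89 × 1.8×10⁻⁴ × 690 = 0.110538 m
A total: 0.235818 m
B 0–100 m: 1.7×10⁻⁴ × 1.3 × 100 = 0.02210 m
B 800 × 0.22 × 1.3×10⁻⁴ = 0.02288 m
B total: 0.04498 m
Ratio: 0.235818 / 0.04498 ≈ 5.243

5.24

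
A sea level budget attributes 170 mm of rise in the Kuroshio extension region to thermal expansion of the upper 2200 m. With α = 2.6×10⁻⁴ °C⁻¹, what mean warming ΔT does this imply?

ΔT = Δh/(αH) = 0.17 / (2.6×10⁻⁴ × 2200) ≈ 0.2972 °C

ΔT ≈ 0.297 °C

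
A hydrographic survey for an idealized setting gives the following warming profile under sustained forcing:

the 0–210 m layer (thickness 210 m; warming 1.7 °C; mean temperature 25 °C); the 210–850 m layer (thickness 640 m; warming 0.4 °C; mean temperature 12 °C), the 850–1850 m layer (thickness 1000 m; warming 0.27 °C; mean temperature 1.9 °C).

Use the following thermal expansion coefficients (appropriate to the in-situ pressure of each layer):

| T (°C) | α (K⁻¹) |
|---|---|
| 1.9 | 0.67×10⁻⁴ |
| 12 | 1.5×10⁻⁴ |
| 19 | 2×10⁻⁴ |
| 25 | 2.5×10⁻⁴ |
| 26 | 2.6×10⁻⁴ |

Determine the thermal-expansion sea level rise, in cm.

Layer 1 at 25 °C → α = 2.5×10⁻⁴ K⁻¹
Layer 2 at 12 °C → α = 1.5×10⁻⁴ K⁻¹
Layer 3 at 1.9 °C → α = 0.67×10⁻⁴ K⁻¹
0–210 m: 2.5×10⁻⁴ × 1.7 × 210 = 0.08925 m
1.5×10⁻⁴ × 640 × 0.4 = 0.03840 m
0.67×10⁻⁴ × 0.27 × 1000 = 0.01809 m
Δh = 0.08925 + 0.03840 + 0.01809 = 0.14574 m

Δh = 14.6 cm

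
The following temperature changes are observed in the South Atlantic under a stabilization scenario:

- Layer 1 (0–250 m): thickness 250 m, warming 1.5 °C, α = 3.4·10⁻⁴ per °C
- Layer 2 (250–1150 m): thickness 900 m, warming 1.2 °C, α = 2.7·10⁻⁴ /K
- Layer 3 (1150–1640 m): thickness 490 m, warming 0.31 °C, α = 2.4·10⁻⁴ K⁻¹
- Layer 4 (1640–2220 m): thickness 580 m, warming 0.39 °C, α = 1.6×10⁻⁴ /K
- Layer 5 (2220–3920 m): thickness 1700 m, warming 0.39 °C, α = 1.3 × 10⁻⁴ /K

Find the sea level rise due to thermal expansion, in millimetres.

250 × 3.4×10⁻⁴ × 1.5 = 0.12750 m
900 × 2.7×10⁻⁴ × 1.2 = 0.29160 m
1150–1640 m: 490 × 2.4×10⁻⁴ × 0.31 = 0.036456 m
1640–2220 m: 0.39 × 580 × 1.6×10⁻⁴ = 0.036192 m
Layer 5: 1.3×10⁻⁴ × 1700 × 0.39 = 0.08619 m
Δh = 0.12750 + 0.29160 + 0.036456 + 0.036192 + 0.08619 = 0.577938 m ≈ 578 mm

578 mm of thermosteric rise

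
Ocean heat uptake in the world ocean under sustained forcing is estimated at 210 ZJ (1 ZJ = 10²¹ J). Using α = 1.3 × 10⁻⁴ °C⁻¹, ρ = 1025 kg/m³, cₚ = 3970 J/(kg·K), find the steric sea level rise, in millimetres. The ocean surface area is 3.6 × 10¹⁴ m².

Per unit area: Q = 210×10²¹ / (3.6×10¹⁴) ≈ 5.833×10⁸ J/m²
Δh = αQ/(ρcₚ) = 1.3×10⁻⁴ × 5.833×10⁸ / (1025 × 3970) ≈ 0.018635 m

Δh = 19 mm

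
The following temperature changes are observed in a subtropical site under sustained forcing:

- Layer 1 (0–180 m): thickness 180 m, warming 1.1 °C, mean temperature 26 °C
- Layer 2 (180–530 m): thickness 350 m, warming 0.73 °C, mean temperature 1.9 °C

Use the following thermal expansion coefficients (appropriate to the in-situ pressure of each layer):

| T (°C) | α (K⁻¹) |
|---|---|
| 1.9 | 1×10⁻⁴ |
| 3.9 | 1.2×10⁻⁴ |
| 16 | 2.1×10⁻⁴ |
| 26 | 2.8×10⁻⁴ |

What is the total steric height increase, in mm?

about 81 mm

Layer 1 at 26 °C → α = 2.8×10⁻⁴ K⁻¹
Layer 2 at 1.9 °C → α = 1×10⁻⁴ K⁻¹
0–180 m: 2.8×10⁻⁴ × 180 × 1.1 = 0.05544 m
1×10⁻⁴ × 0.73 × 350 = 0.02555 m
Δh = 0.05544 + 0.02555 = 0.08099 m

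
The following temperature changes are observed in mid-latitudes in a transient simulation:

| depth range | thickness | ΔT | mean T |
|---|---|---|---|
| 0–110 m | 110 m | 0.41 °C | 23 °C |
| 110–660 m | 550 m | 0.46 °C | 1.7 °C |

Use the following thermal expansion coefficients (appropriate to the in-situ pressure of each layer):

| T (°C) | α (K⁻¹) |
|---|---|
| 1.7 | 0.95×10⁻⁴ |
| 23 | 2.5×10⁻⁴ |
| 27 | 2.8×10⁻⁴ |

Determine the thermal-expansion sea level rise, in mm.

Δh ≈ 35.3 mm

Layer 1 at 23 °C → α = 2.5×10⁻⁴ K⁻¹
Layer 2 at 1.7 °C → α = 0.95×10⁻⁴ K⁻¹
110 × 2.5×10⁻⁴ × 0.41 = 0.011275 m
110–660 m: 0.46 × 550 × 0.95×10⁻⁴ = 0.024035 m
Δh = 0.011275 + 0.024035 = 0.03531 m ≈ 35.3 mm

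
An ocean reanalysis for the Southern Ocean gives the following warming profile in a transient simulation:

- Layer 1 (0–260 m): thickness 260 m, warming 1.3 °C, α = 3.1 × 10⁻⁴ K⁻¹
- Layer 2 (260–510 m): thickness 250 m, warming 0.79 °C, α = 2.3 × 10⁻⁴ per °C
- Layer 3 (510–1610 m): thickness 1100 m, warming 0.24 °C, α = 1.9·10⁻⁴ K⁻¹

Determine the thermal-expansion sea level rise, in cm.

Layer 1: 1.3 × 260 × 3.1×10⁻⁴ = 0.10478 m
260–510 m: 0.79 × 2.3×10⁻⁴ × 250 = 0.045425 m
510–1610 m: 0.24 × 1100 × 1.9×10⁻⁴ = 0.05016 m
Δh = 0.10478 + 0.045425 + 0.05016 = 0.200365 m

Δh = 20.0 cm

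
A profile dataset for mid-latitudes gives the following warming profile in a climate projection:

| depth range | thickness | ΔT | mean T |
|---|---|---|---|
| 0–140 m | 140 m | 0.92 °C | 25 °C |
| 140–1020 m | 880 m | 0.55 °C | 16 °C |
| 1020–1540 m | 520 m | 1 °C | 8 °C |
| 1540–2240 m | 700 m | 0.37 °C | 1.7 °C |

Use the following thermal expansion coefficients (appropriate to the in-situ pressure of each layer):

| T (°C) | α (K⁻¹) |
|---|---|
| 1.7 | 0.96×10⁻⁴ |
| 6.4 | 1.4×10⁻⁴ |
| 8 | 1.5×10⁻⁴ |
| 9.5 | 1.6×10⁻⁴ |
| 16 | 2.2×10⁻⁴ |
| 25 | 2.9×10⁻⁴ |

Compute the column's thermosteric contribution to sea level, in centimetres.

about 24.7 cm

Layer 1 at 25 °C → α = 2.9×10⁻⁴ K⁻¹
Layer 2 at 16 °C → α = 2.2×10⁻⁴ K⁻¹
Layer 3 at 8 °C → α = 1.5×10⁻⁴ K⁻¹
Layer 4 at 1.7 °C → α = 0.96×10⁻⁴ K⁻¹
Layer 1: 2.9×10⁻⁴ × 140 × 0.92 = 0.037352 m
880 × 0.55 × 2.2×10⁻⁴ = 0.10648 m
1.5×10⁻⁴ × 520 × 1 = 0.07800 m
1540–2240 m: 700 × 0.37 × 0.96×10⁻⁴ = 0.024864 m
Δh = 0.037352 + 0.10648 + 0.07800 + 0.024864 = 0.246696 m ≈ 24.7 cm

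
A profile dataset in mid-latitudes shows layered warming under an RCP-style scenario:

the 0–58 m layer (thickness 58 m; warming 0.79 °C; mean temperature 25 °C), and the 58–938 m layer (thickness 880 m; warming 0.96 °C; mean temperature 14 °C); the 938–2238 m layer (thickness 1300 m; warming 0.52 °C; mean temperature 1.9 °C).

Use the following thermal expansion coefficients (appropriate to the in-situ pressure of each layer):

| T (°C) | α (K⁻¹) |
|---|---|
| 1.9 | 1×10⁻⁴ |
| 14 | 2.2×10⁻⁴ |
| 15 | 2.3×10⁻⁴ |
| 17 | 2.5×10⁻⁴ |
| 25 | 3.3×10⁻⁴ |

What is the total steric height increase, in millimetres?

about 269 mm

Layer 1 at 25 °C → α = 3.3×10⁻⁴ K⁻¹
Layer 2 at 14 °C → α = 2.2×10⁻⁴ K⁻¹
Layer 3 at 1.9 °C → α = 1×10⁻⁴ K⁻¹
0.79 × 3.3×10⁻⁴ × 58 = 0.0151206 m
880 × 2.2×10⁻⁴ × 0.96 = 0.185856 m
Layer 3: 1300 × 0.52 × 1×10⁻⁴ = 0.06760 m
Δh = 0.0151206 + 0.185856 + 0.06760 = 0.2685766 m ≈ 269 mm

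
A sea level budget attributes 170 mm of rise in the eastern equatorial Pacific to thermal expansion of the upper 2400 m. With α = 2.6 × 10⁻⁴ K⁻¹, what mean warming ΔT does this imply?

about 0.27 °C

ΔT = Δh/(αH) = 0.17 / (2.6×10⁻⁴ × 2400) ≈ 0.2724 °C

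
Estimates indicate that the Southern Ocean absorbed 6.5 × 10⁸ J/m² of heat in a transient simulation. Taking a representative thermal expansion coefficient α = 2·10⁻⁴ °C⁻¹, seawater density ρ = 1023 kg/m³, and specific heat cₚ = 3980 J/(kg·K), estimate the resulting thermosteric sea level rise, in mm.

Δh = αQ/(ρcₚ) = 2×10⁻⁴ × 6.5×10⁸ / (1023 × 3980) ≈ 0.031929 m

about 31.9 mm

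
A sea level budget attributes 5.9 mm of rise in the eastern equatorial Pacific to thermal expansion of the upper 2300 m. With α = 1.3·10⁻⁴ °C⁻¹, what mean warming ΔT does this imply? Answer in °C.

ΔT ≈ 0.020 °C

ΔT = Δh/(αH) = 0.0059 / (1.3×10⁻⁴ × 2300) ≈ 0.01973 °C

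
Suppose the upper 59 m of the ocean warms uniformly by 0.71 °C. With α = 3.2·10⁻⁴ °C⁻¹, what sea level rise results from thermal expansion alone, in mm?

Δh = αΔT·H = 3.2×10⁻⁴ × 0.71 × 59 = 0.0134048 m

13.4 mm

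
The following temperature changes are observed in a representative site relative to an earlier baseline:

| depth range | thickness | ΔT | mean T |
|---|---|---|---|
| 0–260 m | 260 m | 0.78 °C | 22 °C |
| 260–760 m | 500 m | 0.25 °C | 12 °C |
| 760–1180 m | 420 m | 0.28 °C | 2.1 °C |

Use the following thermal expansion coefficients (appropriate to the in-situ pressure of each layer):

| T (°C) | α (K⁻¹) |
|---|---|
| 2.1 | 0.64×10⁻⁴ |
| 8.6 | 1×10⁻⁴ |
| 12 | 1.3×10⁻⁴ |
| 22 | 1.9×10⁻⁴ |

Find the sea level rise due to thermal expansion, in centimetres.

6.2 cm

Layer 1 at 22 °C → α = 1.9×10⁻⁴ K⁻¹
Layer 2 at 12 °C → α = 1.3×10⁻⁴ K⁻¹
Layer 3 at 2.1 °C → α = 0.64×10⁻⁴ K⁻¹
Layer 1: 260 × 1.9×10⁻⁴ × 0.78 = 0.038532 m
Layer 2: 1.3×10⁻⁴ × 0.25 × 500 = 0.01625 m
Layer 3: 420 × 0.28 × 0.64×10⁻⁴ = 0.0075264 m
Δh = 0.038532 + 0.01625 + 0.0075264 = 0.0623084 m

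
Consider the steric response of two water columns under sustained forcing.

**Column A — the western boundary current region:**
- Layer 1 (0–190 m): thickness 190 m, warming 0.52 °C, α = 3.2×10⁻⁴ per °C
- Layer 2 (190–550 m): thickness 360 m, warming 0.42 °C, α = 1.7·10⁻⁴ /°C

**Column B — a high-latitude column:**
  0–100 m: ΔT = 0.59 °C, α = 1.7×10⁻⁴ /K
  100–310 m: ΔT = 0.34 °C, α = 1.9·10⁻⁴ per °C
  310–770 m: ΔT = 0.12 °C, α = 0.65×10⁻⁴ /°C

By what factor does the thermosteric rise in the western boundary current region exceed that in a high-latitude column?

A 0–190 m: 3.2×10⁻⁴ × 0.52 × 190 = 0.031616 m
A 0.42 × 360 × 1.7×10⁻⁴ = 0.025704 m
A total: 0.05732 m
B 0–100 m: 100 × 1.7×10⁻⁴ × 0.59 = 0.01003 m
B Layer 2: 210 × 0.34 × 1.9×10⁻⁴ = 0.013566 m
B 310–770 m: 460 × 0.65×10⁻⁴ × 0.12 = 0.003588 m
B total: 0.027184 m
Ratio: 0.05732 / 0.027184 ≈ 2.109

2.11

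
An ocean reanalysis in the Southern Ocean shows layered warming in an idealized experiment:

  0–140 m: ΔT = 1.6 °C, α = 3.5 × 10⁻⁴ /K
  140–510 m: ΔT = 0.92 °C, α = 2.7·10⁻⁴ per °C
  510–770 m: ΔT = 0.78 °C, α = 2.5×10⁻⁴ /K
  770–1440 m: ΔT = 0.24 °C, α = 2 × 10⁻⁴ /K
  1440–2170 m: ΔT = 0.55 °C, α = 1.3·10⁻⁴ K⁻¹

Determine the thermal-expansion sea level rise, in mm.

3.5×10⁻⁴ × 140 × 1.6 = 0.07840 m
Layer 2: 2.7×10⁻⁴ × 370 × 0.92 = 0.091908 m
260 × 2.5×10⁻⁴ × 0.78 = 0.05070 m
770–1440 m: 670 × 0.24 × 2×10⁻⁴ = 0.03216 m
1.3×10⁻⁴ × 0.55 × 730 = 0.052195 m
Δh = 0.07840 + 0.091908 + 0.05070 + 0.03216 + 0.052195 = 0.305363 m ≈ 305 mm

Δh ≈ 305 mm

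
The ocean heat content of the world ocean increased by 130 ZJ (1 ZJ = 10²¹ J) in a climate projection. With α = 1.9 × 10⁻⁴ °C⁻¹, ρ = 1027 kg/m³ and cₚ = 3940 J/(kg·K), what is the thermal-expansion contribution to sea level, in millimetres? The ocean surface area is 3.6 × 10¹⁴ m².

Per unit area: Q = 130×10²¹ / (3.6×10¹⁴) ≈ 3.611×10⁸ J/m²
Δh = αQ/(ρcₚ) = 1.9×10⁻⁴ × 3.611×10⁸ / (1027 × 3940) ≈ 0.016956 m

about 17.0 mm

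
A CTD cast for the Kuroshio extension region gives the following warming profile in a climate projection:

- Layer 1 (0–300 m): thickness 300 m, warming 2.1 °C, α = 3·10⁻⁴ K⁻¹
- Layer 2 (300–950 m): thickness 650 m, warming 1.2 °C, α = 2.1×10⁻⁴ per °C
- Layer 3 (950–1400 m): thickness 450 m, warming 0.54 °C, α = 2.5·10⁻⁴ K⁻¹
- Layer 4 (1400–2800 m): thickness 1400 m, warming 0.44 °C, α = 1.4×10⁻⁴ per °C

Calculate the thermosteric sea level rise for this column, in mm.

500 mm of thermosteric rise

2.1 × 300 × 3×10⁻⁴ = 0.18900 m
300–950 m: 2.1×10⁻⁴ × 1.2 × 650 = 0.16380 m
950–1400 m: 450 × 0.54 × 2.5×10⁻⁴ = 0.06075 m
0.44 × 1.4×10⁻⁴ × 1400 = 0.08624 m
Δh = 0.18900 + 0.16380 + 0.06075 + 0.08624 = 0.49979 m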